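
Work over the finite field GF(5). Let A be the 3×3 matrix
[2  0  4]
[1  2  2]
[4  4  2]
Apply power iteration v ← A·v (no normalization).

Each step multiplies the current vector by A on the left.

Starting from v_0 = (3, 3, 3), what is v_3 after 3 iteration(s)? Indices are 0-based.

v_3 = (0, 1, 0)

v_0 = (3, 3, 3).
v_1 = A·v_0 = (3, 0, 0).
v_2 = A·v_1 = (1, 3, 2).
v_3 = A·v_2 = (0, 1, 0).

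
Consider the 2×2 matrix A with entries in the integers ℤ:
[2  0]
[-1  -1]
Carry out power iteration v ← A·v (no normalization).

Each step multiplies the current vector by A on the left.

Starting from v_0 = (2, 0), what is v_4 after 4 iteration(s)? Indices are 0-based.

v_4 = (32, -10)

v_0 = (2, 0).
v_1 = A·v_0 = (4, -2).
v_2 = A·v_1 = (8, -2).
v_3 = A·v_2 = (16, -6).
v_4 = A·v_3 = (32, -10).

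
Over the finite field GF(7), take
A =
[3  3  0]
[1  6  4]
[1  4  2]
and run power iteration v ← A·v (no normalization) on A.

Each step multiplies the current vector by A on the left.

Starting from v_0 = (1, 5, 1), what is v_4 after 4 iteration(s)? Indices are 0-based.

v_4 = (4, 1, 2)

v_0 = (1, 5, 1).
v_1 = A·v_0 = (4, 0, 2).
v_2 = A·v_1 = (5, 5, 1).
v_3 = A·v_2 = (2, 4, 6).
v_4 = A·v_3 = (4, 1, 2).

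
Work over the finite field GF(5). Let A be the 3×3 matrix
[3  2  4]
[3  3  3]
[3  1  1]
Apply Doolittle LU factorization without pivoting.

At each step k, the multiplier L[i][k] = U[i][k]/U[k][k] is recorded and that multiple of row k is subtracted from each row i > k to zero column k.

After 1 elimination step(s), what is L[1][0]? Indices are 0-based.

L[1][0] = 1

k=0: U[0][0]=3
  eliminate (1,0): mult=1, new row 1: (0, 1, 4); set L[1][0]=1
  eliminate (2,0): mult=1, new row 2: (0, 4, 2); set L[2][0]=1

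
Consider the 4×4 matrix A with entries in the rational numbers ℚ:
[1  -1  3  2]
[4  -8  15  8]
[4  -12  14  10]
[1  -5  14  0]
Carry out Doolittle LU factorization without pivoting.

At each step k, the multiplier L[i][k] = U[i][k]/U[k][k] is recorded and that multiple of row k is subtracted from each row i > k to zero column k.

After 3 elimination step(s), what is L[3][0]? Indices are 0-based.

k=0: U[0][0]=1
  eliminate (1,0): mult=4, new row 1: (0, -4, 3, 0); set L[1][0]=4
  eliminate (2,0): mult=4, new row 2: (0, -8, 2, 2); set L[2][0]=4
  eliminate (3,0): mult=1, new row 3: (0, -4, 11, -2); set L[3][0]=1
k=1: U[1][1]=-4
  eliminate (2,1): mult=2, new row 2: (0, 0, -4, 2); set L[2][1]=2
  eliminate (3,1): mult=1, new row 3: (0, 0, 8, -2); set L[3][1]=1
k=2: U[2][2]=-4
  eliminate (3,2): mult=-2, new row 3: (0, 0, 0, 2); set L[3][2]=-2

L[3][0] = 1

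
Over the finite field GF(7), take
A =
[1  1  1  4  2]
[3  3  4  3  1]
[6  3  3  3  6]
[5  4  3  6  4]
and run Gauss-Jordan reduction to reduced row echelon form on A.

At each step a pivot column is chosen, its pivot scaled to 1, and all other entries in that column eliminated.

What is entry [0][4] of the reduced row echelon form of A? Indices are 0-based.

M[0][4] = 3

pivot(0,0)=1: scale R0 → (1, 1, 1, 4, 2)
  clear (1,0): R1 −= (3)R0 → (0, 0, 1, 5, 2)
  clear (2,0): R2 −= (6)R0 → (0, 4, 4, 0, 1)
  clear (3,0): R3 −= (5)R0 → (0, 6, 5, 0, 1)
pivot(1,1): swap R1↔R2
pivot(1,1)=4: scale R1 → (0, 1, 1, 0, 2)
  clear (0,1): R0 −= (1)R1 → (1, 0, 0, 4, 0)
  clear (3,1): R3 −= (6)R1 → (0, 0, 6, 0, 3)
pivot(2,2)=1: scale R2 → (0, 0, 1, 5, 2)
  clear (1,2): R1 −= (1)R2 → (0, 1, 0, 2, 0)
  clear (3,2): R3 −= (6)R2 → (0, 0, 0, 5, 5)
pivot(3,3)=5: scale R3 → (0, 0, 0, 1, 1)
  clear (0,3): R0 −= (4)R3 → (1, 0, 0, 0, 3)
  clear (1,3): R1 −= (2)R3 → (0, 1, 0, 0, 5)
  clear (2,3): R2 −= (5)R3 → (0, 0, 1, 0, 4)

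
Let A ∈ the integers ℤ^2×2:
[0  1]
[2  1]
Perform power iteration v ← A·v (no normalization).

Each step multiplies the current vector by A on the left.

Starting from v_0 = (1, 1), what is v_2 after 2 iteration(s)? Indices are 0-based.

v_2 = (3, 5)

v_0 = (1, 1).
v_1 = A·v_0 = (1, 3).
v_2 = A·v_1 = (3, 5).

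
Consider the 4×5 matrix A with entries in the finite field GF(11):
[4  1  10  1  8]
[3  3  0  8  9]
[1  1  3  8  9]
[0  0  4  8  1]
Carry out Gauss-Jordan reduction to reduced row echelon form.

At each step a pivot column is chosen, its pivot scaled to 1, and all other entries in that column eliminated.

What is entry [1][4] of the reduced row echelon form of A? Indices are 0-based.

pivot(0,0)=4: scale R0 → (1, 3, 8, 3, 2)
  clear (1,0): R1 −= (3)R0 → (0, 5, 9, 10, 3)
  clear (2,0): R2 −= (1)R0 → (0, 9, 6, 5, 7)
pivot(1,1)=5: scale R1 → (0, 1, 4, 2, 5)
  clear (0,1): R0 −= (3)R1 → (1, 0, 7, 8, 9)
  clear (2,1): R2 −= (9)R1 → (0, 0, 3, 9, 6)
pivot(2,2)=3: scale R2 → (0, 0, 1, 3, 2)
  clear (0,2): R0 −= (7)R2 → (1, 0, 0, 9, 6)
  clear (1,2): R1 −= (4)R2 → (0, 1, 0, 1, 8)
  clear (3,2): R3 −= (4)R2 → (0, 0, 0, 7, 4)
pivot(3,3)=7: scale R3 → (0, 0, 0, 1, 10)
  clear (0,3): R0 −= (9)R3 → (1, 0, 0, 0, 4)
  clear (1,3): R1 −= (1)R3 → (0, 1, 0, 0, 9)
  clear (2,3): R2 −= (3)R3 → (0, 0, 1, 0, 5)

M[1][4] = 9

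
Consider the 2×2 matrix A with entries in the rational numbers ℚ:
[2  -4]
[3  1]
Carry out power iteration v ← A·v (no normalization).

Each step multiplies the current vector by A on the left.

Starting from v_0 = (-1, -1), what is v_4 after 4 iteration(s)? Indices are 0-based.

v_4 = (-184, 158)

v_0 = (-1, -1).
v_1 = A·v_0 = (2, -4).
v_2 = A·v_1 = (20, 2).
v_3 = A·v_2 = (32, 62).
v_4 = A·v_3 = (-184, 158).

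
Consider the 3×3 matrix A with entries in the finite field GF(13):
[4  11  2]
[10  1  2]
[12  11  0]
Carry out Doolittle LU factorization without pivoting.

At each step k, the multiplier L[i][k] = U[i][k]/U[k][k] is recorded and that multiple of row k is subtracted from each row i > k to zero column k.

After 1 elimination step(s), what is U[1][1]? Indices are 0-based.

U[1][1] = 6

Step 1: pivot at (0,0) is 4.
  row1 ← row1 − (9)·row0  ⇒  L[1][0]=9, U row1=(0, 6, 10)
  row2 ← row2 − (3)·row0  ⇒  L[2][0]=3, U row2=(0, 4, 7)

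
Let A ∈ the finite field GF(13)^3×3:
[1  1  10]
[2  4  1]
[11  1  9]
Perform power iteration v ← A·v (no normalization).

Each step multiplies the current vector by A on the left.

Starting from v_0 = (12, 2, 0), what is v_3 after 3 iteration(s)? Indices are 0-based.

v_0 = (12, 2, 0).
v_1 = A·v_0 = (1, 6, 4).
v_2 = A·v_1 = (8, 4, 1).
v_3 = A·v_2 = (9, 7, 10).

v_3 = (9, 7, 10)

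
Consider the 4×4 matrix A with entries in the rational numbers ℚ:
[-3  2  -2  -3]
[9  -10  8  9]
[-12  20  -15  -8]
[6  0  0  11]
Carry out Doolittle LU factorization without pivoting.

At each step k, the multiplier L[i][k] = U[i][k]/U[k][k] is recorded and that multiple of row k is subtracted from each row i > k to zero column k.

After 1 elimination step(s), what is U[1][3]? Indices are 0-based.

U[1][3] = 0

k=0: U[0][0]=-3
  eliminate (1,0): mult=-3, new row 1: (0, -4, 2, 0); set L[1][0]=-3
  eliminate (2,0): mult=4, new row 2: (0, 12, -7, 4); set L[2][0]=4
  eliminate (3,0): mult=-2, new row 3: (0, 4, -4, 5); set L[3][0]=-2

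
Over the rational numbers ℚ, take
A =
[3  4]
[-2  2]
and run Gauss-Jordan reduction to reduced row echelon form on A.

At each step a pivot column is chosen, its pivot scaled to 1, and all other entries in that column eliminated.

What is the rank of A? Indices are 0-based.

[1] R0 /= 3  ⇒  (1, 4/3)
     R1 -= -2·R0  ⇒  (0, 14/3)
[2] R1 /= 14/3  ⇒  (0, 1)
     R0 -= 4/3·R1  ⇒  (1, 0)

rank = 2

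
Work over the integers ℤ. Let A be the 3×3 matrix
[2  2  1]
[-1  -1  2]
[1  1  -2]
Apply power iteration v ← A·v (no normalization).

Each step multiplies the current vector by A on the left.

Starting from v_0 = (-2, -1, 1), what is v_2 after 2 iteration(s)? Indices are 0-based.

v_2 = (-5, -10, 10)

v_0 = (-2, -1, 1).
v_1 = A·v_0 = (-5, 5, -5).
v_2 = A·v_1 = (-5, -10, 10).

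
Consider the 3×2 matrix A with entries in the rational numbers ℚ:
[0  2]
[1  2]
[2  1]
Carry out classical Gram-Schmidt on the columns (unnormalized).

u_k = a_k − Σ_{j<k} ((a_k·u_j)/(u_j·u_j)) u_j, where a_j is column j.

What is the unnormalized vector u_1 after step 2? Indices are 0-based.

Step 1: u_0 = a_0 = (0, 1, 2).
Step 2: u_1 = a_1 − (4/5)·u_0 = (2, 6/5, -3/5).

u_1 = (2, 6/5, -3/5)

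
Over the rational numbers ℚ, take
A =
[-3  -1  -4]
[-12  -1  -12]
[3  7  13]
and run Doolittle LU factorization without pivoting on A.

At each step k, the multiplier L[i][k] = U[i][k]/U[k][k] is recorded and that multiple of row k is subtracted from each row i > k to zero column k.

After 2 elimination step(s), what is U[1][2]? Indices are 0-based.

Step 1: pivot at (0,0) is -3.
  row1 ← row1 − (4)·row0  ⇒  L[1][0]=4, U row1=(0, 3, 4)
  row2 ← row2 − (-1)·row0  ⇒  L[2][0]=-1, U row2=(0, 6, 9)
Step 2: pivot at (1,1) is 3.
  row2 ← row2 − (2)·row1  ⇒  L[2][1]=2, U row2=(0, 0, 1)

U[1][2] = 4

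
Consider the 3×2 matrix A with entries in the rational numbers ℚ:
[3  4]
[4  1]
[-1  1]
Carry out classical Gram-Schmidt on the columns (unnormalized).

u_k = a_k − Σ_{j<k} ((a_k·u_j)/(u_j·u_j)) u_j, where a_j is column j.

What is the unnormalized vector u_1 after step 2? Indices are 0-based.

Step 1: u_0 = a_0 = (3, 4, -1).
Step 2: u_1 = a_1 − (15/26)·u_0 = (59/26, -17/13, 41/26).

u_1 = (59/26, -17/13, 41/26)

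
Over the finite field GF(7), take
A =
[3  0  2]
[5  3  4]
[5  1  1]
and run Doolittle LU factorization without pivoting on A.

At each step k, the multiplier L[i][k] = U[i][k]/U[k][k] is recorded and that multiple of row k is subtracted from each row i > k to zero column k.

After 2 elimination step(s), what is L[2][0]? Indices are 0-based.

L[2][0] = 4

k=0: U[0][0]=3
  eliminate (1,0): mult=4, new row 1: (0, 3, 3); set L[1][0]=4
  eliminate (2,0): mult=4, new row 2: (0, 1, 0); set L[2][0]=4
k=1: U[1][1]=3
  eliminate (2,1): mult=5, new row 2: (0, 0, 6); set L[2][1]=5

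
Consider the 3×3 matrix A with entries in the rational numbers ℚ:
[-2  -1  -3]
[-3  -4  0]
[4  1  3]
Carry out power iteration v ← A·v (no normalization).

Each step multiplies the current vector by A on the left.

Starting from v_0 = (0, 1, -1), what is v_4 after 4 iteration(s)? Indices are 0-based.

v_0 = (0, 1, -1).
v_1 = A·v_0 = (2, -4, -2).
v_2 = A·v_1 = (6, 10, -2).
v_3 = A·v_2 = (-16, -58, 28).
v_4 = A·v_3 = (6, 280, -38).

v_4 = (6, 280, -38)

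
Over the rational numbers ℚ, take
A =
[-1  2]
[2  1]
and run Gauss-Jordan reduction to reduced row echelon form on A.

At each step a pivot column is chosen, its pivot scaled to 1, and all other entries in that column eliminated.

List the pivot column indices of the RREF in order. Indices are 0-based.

pivot columns: 0, 1

pivot(0,0)=-1: scale R0 → (1, -2)
  clear (1,0): R1 −= (2)R0 → (0, 5)
pivot(1,1)=5: scale R1 → (0, 1)
  clear (0,1): R0 −= (-2)R1 → (1, 0)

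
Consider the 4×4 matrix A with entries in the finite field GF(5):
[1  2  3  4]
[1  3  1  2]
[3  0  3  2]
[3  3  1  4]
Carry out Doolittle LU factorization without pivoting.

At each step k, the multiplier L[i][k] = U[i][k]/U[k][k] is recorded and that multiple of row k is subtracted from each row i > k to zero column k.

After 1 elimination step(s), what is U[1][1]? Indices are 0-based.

k=0: U[0][0]=1
  eliminate (1,0): mult=1, new row 1: (0, 1, 3, 3); set L[1][0]=1
  eliminate (2,0): mult=3, new row 2: (0, 4, 4, 0); set L[2][0]=3
  eliminate (3,0): mult=3, new row 3: (0, 2, 2, 2); set L[3][0]=3

U[1][1] = 1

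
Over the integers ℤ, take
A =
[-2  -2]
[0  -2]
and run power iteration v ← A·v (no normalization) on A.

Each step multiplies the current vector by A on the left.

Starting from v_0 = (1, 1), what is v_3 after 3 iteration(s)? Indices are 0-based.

v_3 = (-32, -8)

v_0 = (1, 1).
v_1 = A·v_0 = (-4, -2).
v_2 = A·v_1 = (12, 4).
v_3 = A·v_2 = (-32, -8).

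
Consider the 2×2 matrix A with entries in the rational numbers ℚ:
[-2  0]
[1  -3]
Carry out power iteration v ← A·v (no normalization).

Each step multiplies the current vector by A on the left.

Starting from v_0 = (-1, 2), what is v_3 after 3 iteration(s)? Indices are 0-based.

v_3 = (8, -73)

v_0 = (-1, 2).
v_1 = A·v_0 = (2, -7).
v_2 = A·v_1 = (-4, 23).
v_3 = A·v_2 = (8, -73).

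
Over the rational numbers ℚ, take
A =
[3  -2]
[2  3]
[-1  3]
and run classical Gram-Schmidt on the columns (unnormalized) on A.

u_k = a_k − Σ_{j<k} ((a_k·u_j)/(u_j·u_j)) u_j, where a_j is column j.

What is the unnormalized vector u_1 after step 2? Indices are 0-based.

u_1 = (-19/14, 24/7, 39/14)

Step 1: u_0 = a_0 = (3, 2, -1).
Step 2: u_1 = a_1 − (-3/14)·u_0 = (-19/14, 24/7, 39/14).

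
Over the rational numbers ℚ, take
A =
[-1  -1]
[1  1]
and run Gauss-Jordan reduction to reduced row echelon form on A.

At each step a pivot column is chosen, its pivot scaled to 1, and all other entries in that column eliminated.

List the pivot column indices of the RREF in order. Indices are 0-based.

pivot columns: 0

step 1: normalize row 0 (÷-1) = (1, 1)
  row 1: subtract 1×row0 = (0, 0)
skip col 1 (zero from row 1)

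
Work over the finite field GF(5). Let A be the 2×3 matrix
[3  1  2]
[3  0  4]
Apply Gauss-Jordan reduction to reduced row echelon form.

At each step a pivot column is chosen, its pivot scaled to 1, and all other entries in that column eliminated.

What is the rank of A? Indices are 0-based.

rank = 2

pivot(0,0)=3: scale R0 → (1, 2, 4)
  clear (1,0): R1 −= (3)R0 → (0, 4, 2)
pivot(1,1)=4: scale R1 → (0, 1, 3)
  clear (0,1): R0 −= (2)R1 → (1, 0, 3)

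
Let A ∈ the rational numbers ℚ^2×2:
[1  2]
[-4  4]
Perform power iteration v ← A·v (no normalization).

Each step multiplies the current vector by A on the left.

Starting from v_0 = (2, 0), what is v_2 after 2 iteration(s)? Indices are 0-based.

v_0 = (2, 0).
v_1 = A·v_0 = (2, -8).
v_2 = A·v_1 = (-14, -40).

v_2 = (-14, -40)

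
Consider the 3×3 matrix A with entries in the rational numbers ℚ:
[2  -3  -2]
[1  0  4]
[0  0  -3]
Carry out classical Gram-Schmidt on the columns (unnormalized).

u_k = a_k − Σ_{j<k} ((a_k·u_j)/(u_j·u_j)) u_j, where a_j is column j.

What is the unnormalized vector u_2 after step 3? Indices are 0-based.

Step 1: u_0 = a_0 = (2, 1, 0).
Step 2: u_1 = a_1 − (-6/5)·u_0 = (-3/5, 6/5, 0).
Step 3: u_2 = a_2 − (0)·u_0 − (10/3)·u_1 = (0, 0, -3).

u_2 = (0, 0, -3)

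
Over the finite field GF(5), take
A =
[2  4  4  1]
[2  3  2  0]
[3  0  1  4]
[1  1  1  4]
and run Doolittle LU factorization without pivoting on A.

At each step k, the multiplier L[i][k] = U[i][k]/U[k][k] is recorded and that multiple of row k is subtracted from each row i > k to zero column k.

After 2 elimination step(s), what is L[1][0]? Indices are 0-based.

L[1][0] = 1

Step 1: pivot at (0,0) is 2.
  row1 ← row1 − (1)·row0  ⇒  L[1][0]=1, U row1=(0, 4, 3, 4)
  row2 ← row2 − (4)·row0  ⇒  L[2][0]=4, U row2=(0, 4, 0, 0)
  row3 ← row3 − (3)·row0  ⇒  L[3][0]=3, U row3=(0, 4, 4, 1)
Step 2: pivot at (1,1) is 4.
  row2 ← row2 − (1)·row1  ⇒  L[2][1]=1, U row2=(0, 0, 2, 1)
  row3 ← row3 − (1)·row1  ⇒  L[3][1]=1, U row3=(0, 0, 1, 2)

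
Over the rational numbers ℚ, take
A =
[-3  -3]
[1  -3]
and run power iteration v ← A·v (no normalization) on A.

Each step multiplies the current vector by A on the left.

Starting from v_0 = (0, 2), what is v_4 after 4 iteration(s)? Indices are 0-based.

v_4 = (432, -144)

v_0 = (0, 2).
v_1 = A·v_0 = (-6, -6).
v_2 = A·v_1 = (36, 12).
v_3 = A·v_2 = (-144, 0).
v_4 = A·v_3 = (432, -144).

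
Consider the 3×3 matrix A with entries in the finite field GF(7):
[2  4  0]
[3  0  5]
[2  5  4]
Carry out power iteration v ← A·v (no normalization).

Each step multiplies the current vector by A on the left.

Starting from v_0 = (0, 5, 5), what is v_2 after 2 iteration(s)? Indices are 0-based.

v_0 = (0, 5, 5).
v_1 = A·v_0 = (6, 4, 3).
v_2 = A·v_1 = (0, 5, 2).

v_2 = (0, 5, 2)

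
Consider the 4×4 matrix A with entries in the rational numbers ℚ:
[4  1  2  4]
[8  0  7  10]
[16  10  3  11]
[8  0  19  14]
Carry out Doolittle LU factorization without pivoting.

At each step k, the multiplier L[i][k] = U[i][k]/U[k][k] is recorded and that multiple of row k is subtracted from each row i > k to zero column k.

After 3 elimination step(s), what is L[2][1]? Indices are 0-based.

L[2][1] = -3

k=0: U[0][0]=4
  eliminate (1,0): mult=2, new row 1: (0, -2, 3, 2); set L[1][0]=2
  eliminate (2,0): mult=4, new row 2: (0, 6, -5, -5); set L[2][0]=4
  eliminate (3,0): mult=2, new row 3: (0, -2, 15, 6); set L[3][0]=2
k=1: U[1][1]=-2
  eliminate (2,1): mult=-3, new row 2: (0, 0, 4, 1); set L[2][1]=-3
  eliminate (3,1): mult=1, new row 3: (0, 0, 12, 4); set L[3][1]=1
k=2: U[2][2]=4
  eliminate (3,2): mult=3, new row 3: (0, 0, 0, 1); set L[3][2]=3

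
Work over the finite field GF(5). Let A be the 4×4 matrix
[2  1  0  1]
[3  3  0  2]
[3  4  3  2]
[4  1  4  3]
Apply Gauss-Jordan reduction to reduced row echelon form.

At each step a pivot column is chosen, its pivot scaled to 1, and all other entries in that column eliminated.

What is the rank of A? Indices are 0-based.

rank = 4

step 1: normalize row 0 (÷2) = (1, 3, 0, 3)
  row 1: subtract 3×row0 = (0, 4, 0, 3)
  row 2: subtract 3×row0 = (0, 0, 3, 3)
  row 3: subtract 4×row0 = (0, 4, 4, 1)
step 2: normalize row 1 (÷4) = (0, 1, 0, 2)
  row 0: subtract 3×row1 = (1, 0, 0, 2)
  row 3: subtract 4×row1 = (0, 0, 4, 3)
step 3: normalize row 2 (÷3) = (0, 0, 1, 1)
  row 3: subtract 4×row2 = (0, 0, 0, 4)
step 4: normalize row 3 (÷4) = (0, 0, 0, 1)
  row 0: subtract 2×row3 = (1, 0, 0, 0)
  row 1: subtract 2×row3 = (0, 1, 0, 0)
  row 2: subtract 1×row3 = (0, 0, 1, 0)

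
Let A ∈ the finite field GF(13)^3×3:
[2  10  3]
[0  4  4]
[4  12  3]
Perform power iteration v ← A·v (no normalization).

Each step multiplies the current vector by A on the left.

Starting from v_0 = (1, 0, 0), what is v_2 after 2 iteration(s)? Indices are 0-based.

v_2 = (3, 3, 7)

v_0 = (1, 0, 0).
v_1 = A·v_0 = (2, 0, 4).
v_2 = A·v_1 = (3, 3, 7).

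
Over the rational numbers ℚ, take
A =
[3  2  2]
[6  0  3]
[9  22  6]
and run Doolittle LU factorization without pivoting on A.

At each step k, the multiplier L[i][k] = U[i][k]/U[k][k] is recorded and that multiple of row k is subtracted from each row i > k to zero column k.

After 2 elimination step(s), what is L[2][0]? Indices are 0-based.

k=0: U[0][0]=3
  eliminate (1,0): mult=2, new row 1: (0, -4, -1); set L[1][0]=2
  eliminate (2,0): mult=3, new row 2: (0, 16, 0); set L[2][0]=3
k=1: U[1][1]=-4
  eliminate (2,1): mult=-4, new row 2: (0, 0, -4); set L[2][1]=-4

L[2][0] = 3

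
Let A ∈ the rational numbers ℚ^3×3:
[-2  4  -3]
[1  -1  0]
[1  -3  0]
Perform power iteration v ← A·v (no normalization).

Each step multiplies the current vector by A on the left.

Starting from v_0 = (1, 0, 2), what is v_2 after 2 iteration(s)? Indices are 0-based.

v_0 = (1, 0, 2).
v_1 = A·v_0 = (-8, 1, 1).
v_2 = A·v_1 = (17, -9, -11).

v_2 = (17, -9, -11)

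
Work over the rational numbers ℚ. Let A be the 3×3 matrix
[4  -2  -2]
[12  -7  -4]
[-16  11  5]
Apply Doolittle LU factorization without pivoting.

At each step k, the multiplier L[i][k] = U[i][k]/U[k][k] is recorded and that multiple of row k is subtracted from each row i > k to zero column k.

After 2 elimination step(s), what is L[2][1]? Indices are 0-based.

[col 0] pivot 4
  R1 -= 3*R0 → (0, -1, 2)  (L[1][0] := 3)
  R2 -= -4*R0 → (0, 3, -3)  (L[2][0] := -4)
[col 1] pivot -1
  R2 -= -3*R1 → (0, 0, 3)  (L[2][1] := -3)

L[2][1] = -3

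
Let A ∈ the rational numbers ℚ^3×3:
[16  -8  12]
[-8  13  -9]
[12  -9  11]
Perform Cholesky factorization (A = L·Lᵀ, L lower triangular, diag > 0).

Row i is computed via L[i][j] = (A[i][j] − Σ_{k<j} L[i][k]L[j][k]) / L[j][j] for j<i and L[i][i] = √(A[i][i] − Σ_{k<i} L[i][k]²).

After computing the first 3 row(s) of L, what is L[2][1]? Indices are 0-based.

Step 1: L[0][0] = √(16) = 4.
  L[1][0] = (-8) / L[0][0] = -2.
Step 2: L[1][1] = √(9) = 3.
  L[2][0] = (12) / L[0][0] = 3.
  L[2][1] = (-3) / L[1][1] = -1.
Step 3: L[2][2] = √(1) = 1.

L[2][1] = -1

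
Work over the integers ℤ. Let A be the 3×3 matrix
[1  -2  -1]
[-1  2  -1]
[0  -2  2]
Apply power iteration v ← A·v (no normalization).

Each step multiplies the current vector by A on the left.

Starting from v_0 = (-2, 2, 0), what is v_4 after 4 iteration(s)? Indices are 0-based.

v_0 = (-2, 2, 0).
v_1 = A·v_0 = (-6, 6, -4).
v_2 = A·v_1 = (-14, 22, -20).
v_3 = A·v_2 = (-38, 78, -84).
v_4 = A·v_3 = (-110, 278, -324).

v_4 = (-110, 278, -324)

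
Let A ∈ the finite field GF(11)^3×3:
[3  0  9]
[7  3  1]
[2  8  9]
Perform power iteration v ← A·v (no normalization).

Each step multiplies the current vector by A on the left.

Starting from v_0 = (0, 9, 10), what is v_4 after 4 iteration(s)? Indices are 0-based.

v_4 = (4, 10, 6)

v_0 = (0, 9, 10).
v_1 = A·v_0 = (2, 4, 8).
v_2 = A·v_1 = (1, 1, 9).
v_3 = A·v_2 = (7, 8, 3).
v_4 = A·v_3 = (4, 10, 6).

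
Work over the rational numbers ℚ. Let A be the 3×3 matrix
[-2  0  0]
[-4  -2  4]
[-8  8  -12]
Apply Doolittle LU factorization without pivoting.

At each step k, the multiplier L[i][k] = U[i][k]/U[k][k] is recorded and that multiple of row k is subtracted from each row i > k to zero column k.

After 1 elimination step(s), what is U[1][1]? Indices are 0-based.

U[1][1] = -2

[col 0] pivot -2
  R1 -= 2*R0 → (0, -2, 4)  (L[1][0] := 2)
  R2 -= 4*R0 → (0, 8, -12)  (L[2][0] := 4)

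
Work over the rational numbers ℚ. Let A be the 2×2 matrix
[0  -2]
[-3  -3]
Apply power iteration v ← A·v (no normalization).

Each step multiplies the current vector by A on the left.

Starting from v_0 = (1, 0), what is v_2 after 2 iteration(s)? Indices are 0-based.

v_0 = (1, 0).
v_1 = A·v_0 = (0, -3).
v_2 = A·v_1 = (6, 9).

v_2 = (6, 9)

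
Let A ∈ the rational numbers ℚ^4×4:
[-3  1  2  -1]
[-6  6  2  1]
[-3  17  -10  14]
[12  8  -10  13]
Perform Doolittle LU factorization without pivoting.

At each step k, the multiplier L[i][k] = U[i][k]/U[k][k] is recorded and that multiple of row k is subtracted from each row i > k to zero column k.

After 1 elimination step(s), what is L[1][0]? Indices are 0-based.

Step 1: pivot at (0,0) is -3.
  row1 ← row1 − (2)·row0  ⇒  L[1][0]=2, U row1=(0, 4, -2, 3)
  row2 ← row2 − (1)·row0  ⇒  L[2][0]=1, U row2=(0, 16, -12, 15)
  row3 ← row3 − (-4)·row0  ⇒  L[3][0]=-4, U row3=(0, 12, -2, 9)

L[1][0] = 2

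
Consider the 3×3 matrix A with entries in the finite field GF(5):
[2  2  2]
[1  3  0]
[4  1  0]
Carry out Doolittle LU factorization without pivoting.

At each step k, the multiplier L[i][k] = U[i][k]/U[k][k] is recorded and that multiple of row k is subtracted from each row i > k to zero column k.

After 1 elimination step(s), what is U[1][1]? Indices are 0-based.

U[1][1] = 2

Step 1: pivot at (0,0) is 2.
  row1 ← row1 − (3)·row0  ⇒  L[1][0]=3, U row1=(0, 2, 4)
  row2 ← row2 − (2)·row0  ⇒  L[2][0]=2, U row2=(0, 2, 1)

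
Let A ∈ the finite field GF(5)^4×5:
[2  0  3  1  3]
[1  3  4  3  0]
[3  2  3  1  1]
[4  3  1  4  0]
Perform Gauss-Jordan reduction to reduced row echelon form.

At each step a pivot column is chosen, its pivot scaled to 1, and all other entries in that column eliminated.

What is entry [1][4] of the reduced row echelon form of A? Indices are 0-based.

M[1][4] = 2

pivot(0,0)=2: scale R0 → (1, 0, 4, 3, 4)
  clear (1,0): R1 −= (1)R0 → (0, 3, 0, 0, 1)
  clear (2,0): R2 −= (3)R0 → (0, 2, 1, 2, 4)
  clear (3,0): R3 −= (4)R0 → (0, 3, 0, 2, 4)
pivot(1,1)=3: scale R1 → (0, 1, 0, 0, 2)
  clear (2,1): R2 −= (2)R1 → (0, 0, 1, 2, 0)
  clear (3,1): R3 −= (3)R1 → (0, 0, 0, 2, 3)
pivot(2,2)=1: scale R2 → (0, 0, 1, 2, 0)
  clear (0,2): R0 −= (4)R2 → (1, 0, 0, 0, 4)
pivot(3,3)=2: scale R3 → (0, 0, 0, 1, 4)
  clear (2,3): R2 −= (2)R3 → (0, 0, 1, 0, 2)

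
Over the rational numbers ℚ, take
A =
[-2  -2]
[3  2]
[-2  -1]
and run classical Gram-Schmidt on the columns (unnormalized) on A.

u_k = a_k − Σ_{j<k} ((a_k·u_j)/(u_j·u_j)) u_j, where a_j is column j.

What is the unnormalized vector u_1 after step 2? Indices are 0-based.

Step 1: u_0 = a_0 = (-2, 3, -2).
Step 2: u_1 = a_1 − (12/17)·u_0 = (-10/17, -2/17, 7/17).

u_1 = (-10/17, -2/17, 7/17)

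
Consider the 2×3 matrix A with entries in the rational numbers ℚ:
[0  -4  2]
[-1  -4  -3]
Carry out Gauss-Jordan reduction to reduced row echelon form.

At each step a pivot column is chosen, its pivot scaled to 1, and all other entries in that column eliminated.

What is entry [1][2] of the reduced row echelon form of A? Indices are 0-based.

M[1][2] = -1/2

[1] R0 <-> R1
[1] R0 /= -1  ⇒  (1, 4, 3)
[2] R1 /= -4  ⇒  (0, 1, -1/2)
     R0 -= 4·R1  ⇒  (1, 0, 5)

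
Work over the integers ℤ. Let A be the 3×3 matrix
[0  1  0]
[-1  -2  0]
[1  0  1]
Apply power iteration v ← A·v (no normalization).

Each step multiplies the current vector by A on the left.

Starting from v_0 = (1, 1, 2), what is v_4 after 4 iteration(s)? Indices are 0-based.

v_0 = (1, 1, 2).
v_1 = A·v_0 = (1, -3, 3).
v_2 = A·v_1 = (-3, 5, 4).
v_3 = A·v_2 = (5, -7, 1).
v_4 = A·v_3 = (-7, 9, 6).

v_4 = (-7, 9, 6)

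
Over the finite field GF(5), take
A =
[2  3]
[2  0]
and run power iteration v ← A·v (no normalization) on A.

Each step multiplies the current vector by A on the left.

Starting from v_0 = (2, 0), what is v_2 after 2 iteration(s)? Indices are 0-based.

v_2 = (0, 3)

v_0 = (2, 0).
v_1 = A·v_0 = (4, 4).
v_2 = A·v_1 = (0, 3).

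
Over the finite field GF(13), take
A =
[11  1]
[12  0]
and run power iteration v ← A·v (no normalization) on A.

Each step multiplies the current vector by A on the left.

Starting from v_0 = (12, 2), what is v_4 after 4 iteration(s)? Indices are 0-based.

v_0 = (12, 2).
v_1 = A·v_0 = (4, 1).
v_2 = A·v_1 = (6, 9).
v_3 = A·v_2 = (10, 7).
v_4 = A·v_3 = (0, 3).

v_4 = (0, 3)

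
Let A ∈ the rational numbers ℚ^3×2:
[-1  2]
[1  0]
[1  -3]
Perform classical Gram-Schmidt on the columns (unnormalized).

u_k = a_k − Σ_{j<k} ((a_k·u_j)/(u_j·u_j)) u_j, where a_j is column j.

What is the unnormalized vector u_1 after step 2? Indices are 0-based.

u_1 = (1/3, 5/3, -4/3)

Step 1: u_0 = a_0 = (-1, 1, 1).
Step 2: u_1 = a_1 − (-5/3)·u_0 = (1/3, 5/3, -4/3).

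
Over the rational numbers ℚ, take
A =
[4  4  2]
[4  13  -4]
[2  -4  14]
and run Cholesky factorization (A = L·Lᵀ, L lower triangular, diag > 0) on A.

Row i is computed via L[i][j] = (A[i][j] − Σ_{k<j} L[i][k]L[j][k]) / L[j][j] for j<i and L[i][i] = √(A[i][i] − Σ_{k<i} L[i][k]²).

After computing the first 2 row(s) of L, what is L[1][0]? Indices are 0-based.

L[1][0] = 2

Step 1: L[0][0] = √(4) = 2.
  L[1][0] = (4) / L[0][0] = 2.
Step 2: L[1][1] = √(9) = 3.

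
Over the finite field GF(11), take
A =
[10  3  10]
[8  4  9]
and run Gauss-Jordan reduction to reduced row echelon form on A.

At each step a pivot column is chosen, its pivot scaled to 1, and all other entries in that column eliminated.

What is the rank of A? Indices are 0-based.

rank = 2

[1] R0 /= 10  ⇒  (1, 8, 1)
     R1 -= 8·R0  ⇒  (0, 6, 1)
[2] R1 /= 6  ⇒  (0, 1, 2)
     R0 -= 8·R1  ⇒  (1, 0, 7)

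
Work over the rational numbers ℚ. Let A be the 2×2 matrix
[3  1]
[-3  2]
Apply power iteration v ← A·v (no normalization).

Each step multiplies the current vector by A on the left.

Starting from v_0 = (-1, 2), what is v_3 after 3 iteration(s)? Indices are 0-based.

v_0 = (-1, 2).
v_1 = A·v_0 = (-1, 7).
v_2 = A·v_1 = (4, 17).
v_3 = A·v_2 = (29, 22).

v_3 = (29, 22)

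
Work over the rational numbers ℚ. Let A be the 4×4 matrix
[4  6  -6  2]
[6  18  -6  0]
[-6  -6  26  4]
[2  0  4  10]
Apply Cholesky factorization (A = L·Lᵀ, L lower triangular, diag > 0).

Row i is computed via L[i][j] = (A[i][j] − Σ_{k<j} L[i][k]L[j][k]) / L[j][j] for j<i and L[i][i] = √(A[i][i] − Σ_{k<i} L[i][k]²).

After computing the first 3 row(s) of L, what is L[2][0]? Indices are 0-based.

Step 1: L[0][0] = √(4) = 2.
  L[1][0] = (6) / L[0][0] = 3.
Step 2: L[1][1] = √(9) = 3.
  L[2][0] = (-6) / L[0][0] = -3.
  L[2][1] = (3) / L[1][1] = 1.
Step 3: L[2][2] = √(16) = 4.

L[2][0] = -3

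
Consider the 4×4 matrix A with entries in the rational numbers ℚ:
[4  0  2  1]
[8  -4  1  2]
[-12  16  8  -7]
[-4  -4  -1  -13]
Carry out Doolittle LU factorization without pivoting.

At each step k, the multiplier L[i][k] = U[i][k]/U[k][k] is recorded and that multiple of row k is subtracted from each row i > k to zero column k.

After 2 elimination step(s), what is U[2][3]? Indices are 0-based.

U[2][3] = -4

[col 0] pivot 4
  R1 -= 2*R0 → (0, -4, -3, 0)  (L[1][0] := 2)
  R2 -= -3*R0 → (0, 16, 14, -4)  (L[2][0] := -3)
  R3 -= -1*R0 → (0, -4, 1, -12)  (L[3][0] := -1)
[col 1] pivot -4
  R2 -= -4*R1 → (0, 0, 2, -4)  (L[2][1] := -4)
  R3 -= 1*R1 → (0, 0, 4, -12)  (L[3][1] := 1)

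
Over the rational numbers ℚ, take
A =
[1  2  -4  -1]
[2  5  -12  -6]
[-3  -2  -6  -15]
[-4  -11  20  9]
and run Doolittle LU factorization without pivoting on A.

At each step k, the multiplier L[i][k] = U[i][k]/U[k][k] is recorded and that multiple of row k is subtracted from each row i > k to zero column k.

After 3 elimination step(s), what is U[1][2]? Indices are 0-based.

Step 1: pivot at (0,0) is 1.
  row1 ← row1 − (2)·row0  ⇒  L[1][0]=2, U row1=(0, 1, -4, -4)
  row2 ← row2 − (-3)·row0  ⇒  L[2][0]=-3, U row2=(0, 4, -18, -18)
  row3 ← row3 − (-4)·row0  ⇒  L[3][0]=-4, U row3=(0, -3, 4, 5)
Step 2: pivot at (1,1) is 1.
  row2 ← row2 − (4)·row1  ⇒  L[2][1]=4, U row2=(0, 0, -2, -2)
  row3 ← row3 − (-3)·row1  ⇒  L[3][1]=-3, U row3=(0, 0, -8, -7)
Step 3: pivot at (2,2) is -2.
  row3 ← row3 − (4)·row2  ⇒  L[3][2]=4, U row3=(0, 0, 0, 1)

U[1][2] = -4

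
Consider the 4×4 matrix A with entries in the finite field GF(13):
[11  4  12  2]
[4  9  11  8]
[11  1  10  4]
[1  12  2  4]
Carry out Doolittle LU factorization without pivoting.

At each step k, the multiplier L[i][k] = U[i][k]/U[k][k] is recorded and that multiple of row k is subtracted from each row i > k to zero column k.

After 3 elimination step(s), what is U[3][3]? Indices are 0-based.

Step 1: pivot at (0,0) is 11.
  row1 ← row1 − (11)·row0  ⇒  L[1][0]=11, U row1=(0, 4, 9, 12)
  row2 ← row2 − (1)·row0  ⇒  L[2][0]=1, U row2=(0, 10, 11, 2)
  row3 ← row3 − (6)·row0  ⇒  L[3][0]=6, U row3=(0, 1, 8, 5)
Step 2: pivot at (1,1) is 4.
  row2 ← row2 − (9)·row1  ⇒  L[2][1]=9, U row2=(0, 0, 8, 11)
  row3 ← row3 − (10)·row1  ⇒  L[3][1]=10, U row3=(0, 0, 9, 2)
Step 3: pivot at (2,2) is 8.
  row3 ← row3 − (6)·row2  ⇒  L[3][2]=6, U row3=(0, 0, 0, 1)

U[3][3] = 1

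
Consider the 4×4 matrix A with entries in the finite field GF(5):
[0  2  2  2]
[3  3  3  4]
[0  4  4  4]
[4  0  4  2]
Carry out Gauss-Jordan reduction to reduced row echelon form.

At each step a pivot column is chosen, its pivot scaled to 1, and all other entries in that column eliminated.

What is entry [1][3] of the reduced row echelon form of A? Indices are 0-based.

[1] R0 <-> R1
[1] R0 /= 3  ⇒  (1, 1, 1, 3)
     R3 -= 4·R0  ⇒  (0, 1, 0, 0)
[2] R1 /= 2  ⇒  (0, 1, 1, 1)
     R0 -= 1·R1  ⇒  (1, 0, 0, 2)
     R2 -= 4·R1  ⇒  (0, 0, 0, 0)
     R3 -= 1·R1  ⇒  (0, 0, 4, 4)
[3] R2 <-> R3
[3] R2 /= 4  ⇒  (0, 0, 1, 1)
     R1 -= 1·R2  ⇒  (0, 1, 0, 0)
column 3 empty below row 3

M[1][3] = 0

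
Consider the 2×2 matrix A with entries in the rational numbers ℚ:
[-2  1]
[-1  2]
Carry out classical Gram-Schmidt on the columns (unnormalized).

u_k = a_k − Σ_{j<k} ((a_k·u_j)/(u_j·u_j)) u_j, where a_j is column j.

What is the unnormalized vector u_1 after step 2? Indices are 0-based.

u_1 = (-3/5, 6/5)

Step 1: u_0 = a_0 = (-2, -1).
Step 2: u_1 = a_1 − (-4/5)·u_0 = (-3/5, 6/5).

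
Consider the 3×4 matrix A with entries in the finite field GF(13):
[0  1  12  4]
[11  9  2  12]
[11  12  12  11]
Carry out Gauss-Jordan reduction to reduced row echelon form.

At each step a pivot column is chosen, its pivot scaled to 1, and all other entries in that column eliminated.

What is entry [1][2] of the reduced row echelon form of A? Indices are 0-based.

pivot(0,0): swap R0↔R1
pivot(0,0)=11: scale R0 → (1, 2, 12, 7)
  clear (2,0): R2 −= (11)R0 → (0, 3, 10, 12)
pivot(1,1)=1: scale R1 → (0, 1, 12, 4)
  clear (0,1): R0 −= (2)R1 → (1, 0, 1, 12)
  clear (2,1): R2 −= (3)R1 → (0, 0, 0, 0)
col 2: no nonzero at/below row 2; advance.
col 3: no nonzero at/below row 2; advance.

M[1][2] = 12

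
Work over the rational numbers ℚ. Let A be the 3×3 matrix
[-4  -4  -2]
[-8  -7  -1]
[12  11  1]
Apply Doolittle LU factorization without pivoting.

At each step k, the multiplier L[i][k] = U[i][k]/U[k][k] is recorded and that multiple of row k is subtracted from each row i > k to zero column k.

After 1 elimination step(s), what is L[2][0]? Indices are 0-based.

L[2][0] = -3

Step 1: pivot at (0,0) is -4.
  row1 ← row1 − (2)·row0  ⇒  L[1][0]=2, U row1=(0, 1, 3)
  row2 ← row2 − (-3)·row0  ⇒  L[2][0]=-3, U row2=(0, -1, -5)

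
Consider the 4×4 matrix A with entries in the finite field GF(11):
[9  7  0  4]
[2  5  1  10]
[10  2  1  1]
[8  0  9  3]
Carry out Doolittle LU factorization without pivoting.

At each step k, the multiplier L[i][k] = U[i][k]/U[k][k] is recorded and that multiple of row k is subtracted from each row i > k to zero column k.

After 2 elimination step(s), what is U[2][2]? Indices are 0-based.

U[2][2] = 8

Step 1: pivot at (0,0) is 9.
  row1 ← row1 − (10)·row0  ⇒  L[1][0]=10, U row1=(0, 1, 1, 3)
  row2 ← row2 − (6)·row0  ⇒  L[2][0]=6, U row2=(0, 4, 1, 10)
  row3 ← row3 − (7)·row0  ⇒  L[3][0]=7, U row3=(0, 6, 9, 8)
Step 2: pivot at (1,1) is 1.
  row2 ← row2 − (4)·row1  ⇒  L[2][1]=4, U row2=(0, 0, 8, 9)
  row3 ← row3 − (6)·row1  ⇒  L[3][1]=6, U row3=(0, 0, 3, 1)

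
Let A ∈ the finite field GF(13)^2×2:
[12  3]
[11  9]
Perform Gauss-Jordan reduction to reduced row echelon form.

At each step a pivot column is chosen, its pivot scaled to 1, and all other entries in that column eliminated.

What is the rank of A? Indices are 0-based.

[1] R0 /= 12  ⇒  (1, 10)
     R1 -= 11·R0  ⇒  (0, 3)
[2] R1 /= 3  ⇒  (0, 1)
     R0 -= 10·R1  ⇒  (1, 0)

rank = 2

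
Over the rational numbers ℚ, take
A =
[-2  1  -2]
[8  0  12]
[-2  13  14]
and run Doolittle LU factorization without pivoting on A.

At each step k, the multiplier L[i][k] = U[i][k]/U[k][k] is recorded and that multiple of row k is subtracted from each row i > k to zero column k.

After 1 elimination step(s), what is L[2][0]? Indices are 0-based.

L[2][0] = 1

Step 1: pivot at (0,0) is -2.
  row1 ← row1 − (-4)·row0  ⇒  L[1][0]=-4, U row1=(0, 4, 4)
  row2 ← row2 − (1)·row0  ⇒  L[2][0]=1, U row2=(0, 12, 16)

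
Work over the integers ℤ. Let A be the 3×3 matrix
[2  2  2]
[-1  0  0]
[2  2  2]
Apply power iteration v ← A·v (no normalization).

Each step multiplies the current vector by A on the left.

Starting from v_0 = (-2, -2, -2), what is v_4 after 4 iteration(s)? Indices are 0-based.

v_4 = (-520, 152, -520)

v_0 = (-2, -2, -2).
v_1 = A·v_0 = (-12, 2, -12).
v_2 = A·v_1 = (-44, 12, -44).
v_3 = A·v_2 = (-152, 44, -152).
v_4 = A·v_3 = (-520, 152, -520).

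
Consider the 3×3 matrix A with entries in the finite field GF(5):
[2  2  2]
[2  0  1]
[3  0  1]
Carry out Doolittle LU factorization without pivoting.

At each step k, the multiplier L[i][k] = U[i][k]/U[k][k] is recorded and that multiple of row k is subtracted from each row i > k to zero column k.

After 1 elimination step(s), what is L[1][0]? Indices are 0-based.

Step 1: pivot at (0,0) is 2.
  row1 ← row1 − (1)·row0  ⇒  L[1][0]=1, U row1=(0, 3, 4)
  row2 ← row2 − (4)·row0  ⇒  L[2][0]=4, U row2=(0, 2, 3)

L[1][0] = 1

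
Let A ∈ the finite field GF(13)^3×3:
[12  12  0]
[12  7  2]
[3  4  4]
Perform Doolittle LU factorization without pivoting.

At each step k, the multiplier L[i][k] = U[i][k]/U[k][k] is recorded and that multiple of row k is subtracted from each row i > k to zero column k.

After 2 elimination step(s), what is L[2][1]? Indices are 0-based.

L[2][1] = 5

Step 1: pivot at (0,0) is 12.
  row1 ← row1 − (1)·row0  ⇒  L[1][0]=1, U row1=(0, 8, 2)
  row2 ← row2 − (10)·row0  ⇒  L[2][0]=10, U row2=(0, 1, 4)
Step 2: pivot at (1,1) is 8.
  row2 ← row2 − (5)·row1  ⇒  L[2][1]=5, U row2=(0, 0, 7)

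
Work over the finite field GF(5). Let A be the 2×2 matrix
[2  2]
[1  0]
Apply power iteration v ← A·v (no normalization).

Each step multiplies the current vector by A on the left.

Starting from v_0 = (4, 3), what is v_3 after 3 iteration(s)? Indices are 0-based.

v_0 = (4, 3).
v_1 = A·v_0 = (4, 4).
v_2 = A·v_1 = (1, 4).
v_3 = A·v_2 = (0, 1).

v_3 = (0, 1)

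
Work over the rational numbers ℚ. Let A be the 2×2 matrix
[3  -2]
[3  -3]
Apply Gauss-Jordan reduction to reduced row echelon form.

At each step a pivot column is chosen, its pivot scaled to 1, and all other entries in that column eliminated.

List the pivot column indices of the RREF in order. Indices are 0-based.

step 1: normalize row 0 (÷3) = (1, -2/3)
  row 1: subtract 3×row0 = (0, -1)
step 2: normalize row 1 (÷-1) = (0, 1)
  row 0: subtract -2/3×row1 = (1, 0)

pivot columns: 0, 1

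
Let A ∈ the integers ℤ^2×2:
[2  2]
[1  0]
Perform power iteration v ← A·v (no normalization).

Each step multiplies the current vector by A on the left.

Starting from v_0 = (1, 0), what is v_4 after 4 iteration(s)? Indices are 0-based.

v_0 = (1, 0).
v_1 = A·v_0 = (2, 1).
v_2 = A·v_1 = (6, 2).
v_3 = A·v_2 = (16, 6).
v_4 = A·v_3 = (44, 16).

v_4 = (44, 16)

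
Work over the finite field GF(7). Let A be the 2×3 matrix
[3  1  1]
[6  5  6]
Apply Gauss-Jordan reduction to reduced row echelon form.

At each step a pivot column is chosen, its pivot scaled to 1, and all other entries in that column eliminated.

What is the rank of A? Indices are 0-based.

rank = 2

step 1: normalize row 0 (÷3) = (1, 5, 5)
  row 1: subtract 6×row0 = (0, 3, 4)
step 2: normalize row 1 (÷3) = (0, 1, 6)
  row 0: subtract 5×row1 = (1, 0, 3)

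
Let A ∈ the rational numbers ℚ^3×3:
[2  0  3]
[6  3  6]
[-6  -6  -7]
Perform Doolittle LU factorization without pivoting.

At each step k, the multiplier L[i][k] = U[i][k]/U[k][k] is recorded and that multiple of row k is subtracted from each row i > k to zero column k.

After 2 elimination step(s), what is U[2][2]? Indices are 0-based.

U[2][2] = -4

[col 0] pivot 2
  R1 -= 3*R0 → (0, 3, -3)  (L[1][0] := 3)
  R2 -= -3*R0 → (0, -6, 2)  (L[2][0] := -3)
[col 1] pivot 3
  R2 -= -2*R1 → (0, 0, -4)  (L[2][1] := -2)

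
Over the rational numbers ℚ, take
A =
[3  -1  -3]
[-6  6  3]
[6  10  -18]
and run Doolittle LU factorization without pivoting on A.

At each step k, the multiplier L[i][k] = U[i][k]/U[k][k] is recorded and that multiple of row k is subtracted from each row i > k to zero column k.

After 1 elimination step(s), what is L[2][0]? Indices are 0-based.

L[2][0] = 2

Step 1: pivot at (0,0) is 3.
  row1 ← row1 − (-2)·row0  ⇒  L[1][0]=-2, U row1=(0, 4, -3)
  row2 ← row2 − (2)·row0  ⇒  L[2][0]=2, U row2=(0, 12, -12)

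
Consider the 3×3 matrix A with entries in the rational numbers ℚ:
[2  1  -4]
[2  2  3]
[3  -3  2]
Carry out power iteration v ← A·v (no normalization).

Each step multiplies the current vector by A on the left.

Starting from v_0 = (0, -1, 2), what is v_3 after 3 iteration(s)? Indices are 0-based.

v_3 = (27, -137, -209)

v_0 = (0, -1, 2).
v_1 = A·v_0 = (-9, 4, 7).
v_2 = A·v_1 = (-42, 11, -25).
v_3 = A·v_2 = (27, -137, -209).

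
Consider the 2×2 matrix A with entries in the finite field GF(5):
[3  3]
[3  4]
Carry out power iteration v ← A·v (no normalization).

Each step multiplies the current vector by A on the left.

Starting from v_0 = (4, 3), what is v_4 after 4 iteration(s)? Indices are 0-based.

v_0 = (4, 3).
v_1 = A·v_0 = (1, 4).
v_2 = A·v_1 = (0, 4).
v_3 = A·v_2 = (2, 1).
v_4 = A·v_3 = (4, 0).

v_4 = (4, 0)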